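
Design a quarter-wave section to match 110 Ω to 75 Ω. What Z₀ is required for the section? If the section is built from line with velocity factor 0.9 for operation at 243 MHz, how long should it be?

Z_qwt ≈ 90.8 Ω; length ≈ 27.8 cm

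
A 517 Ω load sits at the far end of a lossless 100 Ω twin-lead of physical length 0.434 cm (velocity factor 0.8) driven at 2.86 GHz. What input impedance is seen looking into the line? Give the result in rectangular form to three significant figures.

λ = v/f = 0.8·c / 2.86 GHz = 0.0839 m
βl = 2π·l/λ = 2π × 0.0517 = 18.6°
tan(βl) = tan(18.6°) = 0.337
Z_in = Z_0·(Z_L + jZ_0·tanβl)/(Z_0 + jZ_L·tanβl)
     = 100·(517 + j33.7)/(100 + j174)

Z_in ≈ 143 − j215 Ω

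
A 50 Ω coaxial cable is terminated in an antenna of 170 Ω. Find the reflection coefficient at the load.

Γ = 0.545

Γ = (Z_L − Z_0)/(Z_L + Z_0) = (170 − 50)/(170 + 50) = 120/220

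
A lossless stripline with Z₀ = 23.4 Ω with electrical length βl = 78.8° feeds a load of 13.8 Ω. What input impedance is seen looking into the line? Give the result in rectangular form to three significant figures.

tan(βl) = tan(78.8°) = 5.05
Z_in = Z_0·(Z_L + jZ_0·tanβl)/(Z_0 + jZ_L·tanβl)
     = 23.4·(13.8 + j118)/(23.4 + j69.7)

Z_in ≈ 37.1 + j7.81 Ω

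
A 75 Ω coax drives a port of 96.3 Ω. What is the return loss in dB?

RL ≈ 18.1 dB

Γ = (96.3 − 75)/(96.3 + 75) = 0.124
RL = −20·log₁₀|Γ| = −20·log₁₀(0.124)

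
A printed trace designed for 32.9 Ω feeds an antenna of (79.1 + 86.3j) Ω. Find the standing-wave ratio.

VSWR ≈ 5.5

Γ = (Z_L − Z_0)/(Z_L + Z_0) = (46.2 + j86.3)/(112 + j86.3)
|Γ| = 97.9/141 = 0.692
VSWR = (1 + |Γ|)/(1 − |Γ|) = 1.69/0.308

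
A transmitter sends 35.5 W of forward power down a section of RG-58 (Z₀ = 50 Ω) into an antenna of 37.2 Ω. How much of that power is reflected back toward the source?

Γ = (37.2 − 50)/(37.2 + 50) = -0.147
|Γ|² = 0.0215
P_refl = |Γ|²·P_inc = 0.765 W, P_del = (1 − |Γ|²)·P_inc = 34.7 W

P_reflected ≈ 0.765 W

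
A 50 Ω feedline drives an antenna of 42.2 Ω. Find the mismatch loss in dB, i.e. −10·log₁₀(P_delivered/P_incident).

Γ = (42.2 − 50)/(42.2 + 50) = -0.0846
|Γ|² = 0.00716, so P_del/P_inc = 1 − |Γ|² = 0.993
ML = −10·log₁₀(1 − |Γ|²)

mismatch loss ≈ 0.0312 dB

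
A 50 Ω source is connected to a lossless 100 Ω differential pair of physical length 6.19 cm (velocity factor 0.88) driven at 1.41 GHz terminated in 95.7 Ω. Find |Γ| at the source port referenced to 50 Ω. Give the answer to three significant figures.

|Γ| ≈ 0.344

λ = v/f = 0.88·c / 1.41 GHz = 0.187 m
βl = 2π·l/λ = 2π × 0.331 = 119°
tan(βl) = -1.8
Z_in = Z_0·(Z_L + jZ_0·tanβl)/(Z_0 + jZ_L·tanβl) = 102 − j3.82 Ω
Γ_s = (Z_in − Z_s)/(Z_in + Z_s) = (52.3 − j3.82)/(152 − j3.82), |Γ_s| = 0.344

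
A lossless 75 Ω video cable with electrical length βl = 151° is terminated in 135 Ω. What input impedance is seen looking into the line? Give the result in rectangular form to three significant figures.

Z_in ≈ 88.4 + j46.7 Ω

tan(βl) = tan(151°) = -0.554
Z_in = Z_0·(Z_L + jZ_0·tanβl)/(Z_0 + jZ_L·tanβl)
     = 75·(135 − j41.6)/(75 − j74.8)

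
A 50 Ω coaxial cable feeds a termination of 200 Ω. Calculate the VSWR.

VSWR ≈ 4

Γ = (200 − 50)/(200 + 50) = 0.6
VSWR = (1 + 0.6)/(1 − 0.6)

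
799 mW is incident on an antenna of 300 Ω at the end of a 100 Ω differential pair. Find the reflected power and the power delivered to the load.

Γ = (300 − 100)/(300 + 100) = 0.5
|Γ|² = 0.25
P_refl = |Γ|²·P_inc = 200 mW, P_del = (1 − |Γ|²)·P_inc = 599 mW

P_reflected ≈ 200 mW; P_delivered ≈ 599 mW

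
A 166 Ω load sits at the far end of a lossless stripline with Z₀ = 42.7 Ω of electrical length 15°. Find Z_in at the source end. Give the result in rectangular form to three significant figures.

tan(βl) = tan(15°) = 0.268
Z_in = Z_0·(Z_L + jZ_0·tanβl)/(Z_0 + jZ_L·tanβl)
     = 42.7·(166 + j11.4)/(42.7 + j44.5)

Z_in ≈ 85.3 − j77.4 Ω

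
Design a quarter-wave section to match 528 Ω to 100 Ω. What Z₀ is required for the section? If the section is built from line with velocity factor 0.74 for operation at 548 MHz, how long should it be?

Z_qwt ≈ 230 Ω; length ≈ 10.1 cm

Z_qwt = √(Z_0·R_L) = √(100 × 528) = √52800
λ = 0.74·c/f = 0.405 m, so l = λ/4 = 0.101 m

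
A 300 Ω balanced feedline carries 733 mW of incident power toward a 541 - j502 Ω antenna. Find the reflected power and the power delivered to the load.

|Γ| = |(241 − j502)/(841 − j502)| = 0.569
|Γ|² = 0.323
P_refl = |Γ|²·P_inc = 237 mW, P_del = (1 − |Γ|²)·P_inc = 496 mW

P_reflected ≈ 237 mW; P_delivered ≈ 496 mW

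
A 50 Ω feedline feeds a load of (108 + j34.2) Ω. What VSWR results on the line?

Γ = (Z_L − Z_0)/(Z_L + Z_0) = (58 + j34.2)/(158 + j34.2)
|Γ| = 67.3/162 = 0.417
VSWR = (1 + |Γ|)/(1 − |Γ|) = 1.42/0.583

VSWR ≈ 2.43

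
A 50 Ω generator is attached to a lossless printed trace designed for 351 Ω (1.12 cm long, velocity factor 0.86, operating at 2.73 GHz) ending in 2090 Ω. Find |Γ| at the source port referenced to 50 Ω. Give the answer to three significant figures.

λ = v/f = 0.86·c / 2.73 GHz = 0.0945 m
βl = 2π·l/λ = 2π × 0.119 = 42.7°
tan(βl) = 0.922
Z_in = Z_0·(Z_L + jZ_0·tanβl)/(Z_0 + jZ_L·tanβl) = 124 − j358 Ω
Γ_s = (Z_in − Z_s)/(Z_in + Z_s) = (74.2 − j358)/(174 − j358), |Γ_s| = 0.918

|Γ| ≈ 0.918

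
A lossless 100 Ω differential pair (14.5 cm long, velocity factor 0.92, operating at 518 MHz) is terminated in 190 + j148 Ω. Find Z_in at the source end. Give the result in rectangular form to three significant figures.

λ = v/f = 0.92·c / 518 MHz = 0.533 m
βl = 2π·l/λ = 2π × 0.272 = 98°
tan(βl) = tan(98°) = -7.14
Z_in = Z_0·(Z_L + jZ_0·tanβl)/(Z_0 + jZ_L·tanβl)
     = 100·(190 − j566)/(1160 − j1360)

Z_in ≈ 31.1 − j12.5 Ω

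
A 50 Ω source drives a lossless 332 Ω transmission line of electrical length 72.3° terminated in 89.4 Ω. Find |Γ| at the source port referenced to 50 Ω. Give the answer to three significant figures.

|Γ| ≈ 0.915

tan(βl) = 3.13
Z_in = Z_0·(Z_L + jZ_0·tanβl)/(Z_0 + jZ_L·tanβl) = 565 + j564 Ω
Γ_s = (Z_in − Z_s)/(Z_in + Z_s) = (515 + j564)/(615 + j564), |Γ_s| = 0.915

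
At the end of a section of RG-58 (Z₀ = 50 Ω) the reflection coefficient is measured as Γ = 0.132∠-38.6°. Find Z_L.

Z_L = Z_0·(1 + Γ)/(1 − Γ) = 50·(1.1 − j0.0824)/(0.897 + j0.0824)

Z_L ≈ 60.6 − j10.2 Ω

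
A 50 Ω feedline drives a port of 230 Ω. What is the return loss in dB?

Γ = (230 − 50)/(230 + 50) = 0.643
RL = −20·log₁₀|Γ| = −20·log₁₀(0.643)

RL ≈ 3.84 dB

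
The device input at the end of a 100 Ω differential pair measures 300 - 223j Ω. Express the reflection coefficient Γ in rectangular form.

Γ ≈ 0.619 − j0.213

Γ = (Z_L − Z_0)/(Z_L + Z_0) = (200 − j223)/(400 − j223)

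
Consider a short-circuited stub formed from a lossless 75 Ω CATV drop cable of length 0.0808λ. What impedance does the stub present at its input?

Z_in ≈ +j41.7 Ω

βl = 2π × 0.0808 = 29.1°
tan(βl) = 0.556
For a short-circuited stub, Z_in = jZ_0·tan(βl)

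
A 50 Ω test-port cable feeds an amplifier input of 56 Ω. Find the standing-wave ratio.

VSWR ≈ 1.12

For a purely resistive load, VSWR = R_L/Z_0 or Z_0/R_L (whichever > 1) = 56/50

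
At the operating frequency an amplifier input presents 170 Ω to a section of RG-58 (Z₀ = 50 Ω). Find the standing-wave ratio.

VSWR ≈ 3.4

Γ = (170 − 50)/(170 + 50) = 0.545
VSWR = (1 + 0.545)/(1 − 0.545)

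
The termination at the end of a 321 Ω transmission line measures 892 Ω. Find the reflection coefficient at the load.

Γ = (Z_L − Z_0)/(Z_L + Z_0) = (892 − 321)/(892 + 321) = 571/1213

Γ = 0.471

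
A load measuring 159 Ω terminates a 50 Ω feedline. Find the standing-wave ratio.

VSWR ≈ 3.18

For a purely resistive load, VSWR = R_L/Z_0 or Z_0/R_L (whichever > 1) = 159/50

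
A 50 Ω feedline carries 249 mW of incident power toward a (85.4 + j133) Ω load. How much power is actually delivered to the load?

|Γ| = |(35.4 + j133)/(135.4 + j133)| = 0.725
|Γ|² = 0.526
P_refl = |Γ|²·P_inc = 131 mW, P_del = (1 − |Γ|²)·P_inc = 118 mW

P_delivered ≈ 118 mW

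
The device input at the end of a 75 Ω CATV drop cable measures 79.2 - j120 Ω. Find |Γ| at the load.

|Γ| ≈ 0.615

Γ = (Z_L − Z_0)/(Z_L + Z_0) = (4.2 − j120)/(154.2 − j120)
|Γ| = 120/195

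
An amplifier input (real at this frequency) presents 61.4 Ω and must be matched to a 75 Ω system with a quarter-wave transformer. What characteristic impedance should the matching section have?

Z_qwt = √(Z_0·R_L) = √(75 × 61.4) = √4605

Z_qwt ≈ 67.9 Ω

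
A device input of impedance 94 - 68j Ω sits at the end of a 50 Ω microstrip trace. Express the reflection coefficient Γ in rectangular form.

Γ = (Z_L − Z_0)/(Z_L + Z_0) = (44 − j68)/(144 − j68)

Γ ≈ 0.432 − j0.268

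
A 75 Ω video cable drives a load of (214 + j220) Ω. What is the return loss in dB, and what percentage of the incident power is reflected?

Γ = (139 + j220)/(289 + j220), |Γ| = 0.716
RL = −20·log₁₀(0.716) = 2.9 dB
P_refl/P_inc = |Γ|² = 0.513

RL ≈ 2.9 dB; 51.3% of incident power reflected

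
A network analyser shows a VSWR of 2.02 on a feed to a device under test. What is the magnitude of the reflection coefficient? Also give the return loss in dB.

|Γ| ≈ 0.338; return loss ≈ 9.43 dB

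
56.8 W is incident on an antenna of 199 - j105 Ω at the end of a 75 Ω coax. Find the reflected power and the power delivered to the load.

|Γ| = |(124 − j105)/(274 − j105)| = 0.554
|Γ|² = 0.307
P_refl = |Γ|²·P_inc = 17.4 W, P_del = (1 − |Γ|²)·P_inc = 39.4 W

P_reflected ≈ 17.4 W; P_delivered ≈ 39.4 W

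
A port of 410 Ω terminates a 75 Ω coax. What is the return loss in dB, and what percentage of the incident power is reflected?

Γ = (410 − 75)/(410 + 75) = 0.691
RL = −20·log₁₀(0.691) = 3.21 dB
P_refl/P_inc = |Γ|² = 0.477

RL ≈ 3.21 dB; 47.7% of incident power reflected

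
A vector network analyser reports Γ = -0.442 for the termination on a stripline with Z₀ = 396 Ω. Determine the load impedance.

Z_L ≈ 153 Ω

Z_L = Z_0·(1 + Γ)/(1 − Γ) = 396·(0.558)/(1.44)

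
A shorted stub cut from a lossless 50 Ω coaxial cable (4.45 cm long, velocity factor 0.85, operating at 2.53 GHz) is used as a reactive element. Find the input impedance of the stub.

Z_in ≈ −j19.2 Ω

λ = v/f = 0.85·c / 2.53 GHz = 0.101 m
βl = 2π·l/λ = 2π × 0.442 = 159°
tan(βl) = -0.385
For a shorted stub, Z_in = jZ_0·tan(βl)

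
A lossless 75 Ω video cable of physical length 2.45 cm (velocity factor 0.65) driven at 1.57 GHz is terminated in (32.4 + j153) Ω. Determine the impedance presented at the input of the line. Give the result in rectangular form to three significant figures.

λ = v/f = 0.65·c / 1.57 GHz = 0.124 m
βl = 2π·l/λ = 2π × 0.197 = 71°
tan(βl) = tan(71°) = 2.91
Z_in = Z_0·(Z_L + jZ_0·tanβl)/(Z_0 + jZ_L·tanβl)
     = 75·(32.4 + j371)/(-370 + j94.2)

Z_in ≈ 11.8 − j72.3 Ω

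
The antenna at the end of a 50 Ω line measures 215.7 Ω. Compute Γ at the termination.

Γ = (Z_L − Z_0)/(Z_L + Z_0) = (215.7 − 50)/(215.7 + 50) = 165.7/265.7

Γ = 0.624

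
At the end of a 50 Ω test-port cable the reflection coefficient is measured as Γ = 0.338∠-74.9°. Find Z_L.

Z_L = Z_0·(1 + Γ)/(1 − Γ) = 50·(1.09 − j0.326)/(0.912 + j0.326)

Z_L ≈ 47.2 − j34.8 Ω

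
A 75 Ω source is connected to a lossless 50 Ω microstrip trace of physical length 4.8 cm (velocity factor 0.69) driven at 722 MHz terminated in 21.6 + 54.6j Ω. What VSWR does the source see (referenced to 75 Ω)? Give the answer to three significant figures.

λ = v/f = 0.69·c / 722 MHz = 0.287 m
βl = 2π·l/λ = 2π × 0.167 = 60.3°
tan(βl) = 1.75
Z_in = Z_0·(Z_L + jZ_0·tanβl)/(Z_0 + jZ_L·tanβl) = 62.5 − j104 Ω
Γ_s = (Z_in − Z_s)/(Z_in + Z_s) = (-12.5 − j104)/(138 − j104), |Γ_s| = 0.607
VSWR = (1 + |Γ_s|)/(1 − |Γ_s|)

VSWR ≈ 4.09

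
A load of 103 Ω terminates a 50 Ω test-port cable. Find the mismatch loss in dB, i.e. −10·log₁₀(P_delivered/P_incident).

mismatch loss ≈ 0.555 dB

Γ = (103 − 50)/(103 + 50) = 0.346
|Γ|² = 0.12, so P_del/P_inc = 1 − |Γ|² = 0.88
ML = −10·log₁₀(1 − |Γ|²)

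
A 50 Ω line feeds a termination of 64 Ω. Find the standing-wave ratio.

VSWR ≈ 1.28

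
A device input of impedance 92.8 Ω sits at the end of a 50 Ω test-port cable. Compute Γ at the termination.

Γ = 0.3

Γ = (Z_L − Z_0)/(Z_L + Z_0) = (92.8 − 50)/(92.8 + 50) = 42.8/142.8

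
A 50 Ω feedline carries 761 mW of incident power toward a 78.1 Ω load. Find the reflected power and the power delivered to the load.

P_reflected ≈ 36.6 mW; P_delivered ≈ 724 mW

Γ = (78.1 − 50)/(78.1 + 50) = 0.219
|Γ|² = 0.0481
P_refl = |Γ|²·P_inc = 36.6 mW, P_del = (1 − |Γ|²)·P_inc = 724 mW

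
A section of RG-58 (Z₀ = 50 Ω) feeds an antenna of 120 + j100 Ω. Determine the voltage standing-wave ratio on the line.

Γ = (Z_L − Z_0)/(Z_L + Z_0) = (70 + j100)/(170 + j100)
|Γ| = 122/197 = 0.619
VSWR = (1 + |Γ|)/(1 − |Γ|) = 1.62/0.381

VSWR ≈ 4.25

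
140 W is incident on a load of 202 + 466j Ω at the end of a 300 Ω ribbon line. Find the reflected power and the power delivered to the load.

P_reflected ≈ 67.7 W; P_delivered ≈ 72.3 W

|Γ| = |(-98 + j466)/(502 + j466)| = 0.695
|Γ|² = 0.483
P_refl = |Γ|²·P_inc = 67.7 W, P_del = (1 − |Γ|²)·P_inc = 72.3 W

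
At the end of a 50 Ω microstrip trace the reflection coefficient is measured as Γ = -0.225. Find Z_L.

Z_L = Z_0·(1 + Γ)/(1 − Γ) = 50·(0.775)/(1.23)

Z_L ≈ 31.6 Ω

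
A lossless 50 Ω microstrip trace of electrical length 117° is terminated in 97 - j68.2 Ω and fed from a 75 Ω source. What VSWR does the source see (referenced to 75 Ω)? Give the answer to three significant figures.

VSWR ≈ 3.53

tan(βl) = -1.96
Z_in = Z_0·(Z_L + jZ_0·tanβl)/(Z_0 + jZ_L·tanβl) = 27.2 + j37.5 Ω
Γ_s = (Z_in − Z_s)/(Z_in + Z_s) = (-47.8 + j37.5)/(102 + j37.5), |Γ_s| = 0.558
VSWR = (1 + |Γ_s|)/(1 − |Γ_s|)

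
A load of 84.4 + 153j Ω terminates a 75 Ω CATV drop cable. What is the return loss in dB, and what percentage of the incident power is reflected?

Γ = (9.4 + j153)/(159.4 + j153), |Γ| = 0.694
RL = −20·log₁₀(0.694) = 3.18 dB
P_refl/P_inc = |Γ|² = 0.481

RL ≈ 3.18 dB; 48.1% of incident power reflected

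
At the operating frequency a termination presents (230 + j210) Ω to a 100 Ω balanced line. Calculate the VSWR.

VSWR ≈ 4.43

Γ = (Z_L − Z_0)/(Z_L + Z_0) = (130 + j210)/(330 + j210)
|Γ| = 247/391 = 0.631
VSWR = (1 + |Γ|)/(1 − |Γ|) = 1.63/0.369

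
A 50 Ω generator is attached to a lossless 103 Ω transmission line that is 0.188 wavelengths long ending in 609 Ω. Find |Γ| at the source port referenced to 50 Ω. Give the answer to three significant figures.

|Γ| ≈ 0.622

βl = 2π × 0.188 = 67.7°
tan(βl) = 2.44
Z_in = Z_0·(Z_L + jZ_0·tanβl)/(Z_0 + jZ_L·tanβl) = 20.3 − j40.9 Ω
Γ_s = (Z_in − Z_s)/(Z_in + Z_s) = (-29.7 − j40.9)/(70.3 − j40.9), |Γ_s| = 0.622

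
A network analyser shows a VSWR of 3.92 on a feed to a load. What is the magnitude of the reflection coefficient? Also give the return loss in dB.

|Γ| ≈ 0.593; return loss ≈ 4.53 dB

|Γ| = (S − 1)/(S + 1) = (3.92 − 1)/(3.92 + 1) = 2.92/4.92
RL = −20·log₁₀|Γ| = −20·log₁₀(0.593)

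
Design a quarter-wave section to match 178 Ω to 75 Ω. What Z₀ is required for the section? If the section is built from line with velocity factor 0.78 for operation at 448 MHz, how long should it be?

Z_qwt = √(Z_0·R_L) = √(75 × 178) = √13350
λ = 0.78·c/f = 0.522 m, so l = λ/4 = 0.131 m

Z_qwt ≈ 116 Ω; length ≈ 13.1 cm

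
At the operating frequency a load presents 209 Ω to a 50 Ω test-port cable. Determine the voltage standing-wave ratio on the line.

Γ = (209 − 50)/(209 + 50) = 0.614
VSWR = (1 + 0.614)/(1 − 0.614)

VSWR ≈ 4.18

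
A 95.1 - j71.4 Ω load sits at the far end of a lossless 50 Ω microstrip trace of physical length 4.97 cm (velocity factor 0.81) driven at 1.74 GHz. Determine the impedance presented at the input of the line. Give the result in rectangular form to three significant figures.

Z_in ≈ 38.1 + j52.1 Ω

λ = v/f = 0.81·c / 1.74 GHz = 0.14 m
βl = 2π·l/λ = 2π × 0.356 = 128°
tan(βl) = tan(128°) = -1.27
Z_in = Z_0·(Z_L + jZ_0·tanβl)/(Z_0 + jZ_L·tanβl)
     = 50·(95.1 − j135)/(-41 − j121)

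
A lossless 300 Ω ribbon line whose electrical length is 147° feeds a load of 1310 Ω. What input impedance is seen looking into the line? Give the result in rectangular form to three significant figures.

tan(βl) = tan(147°) = -0.649
Z_in = Z_0·(Z_L + jZ_0·tanβl)/(Z_0 + jZ_L·tanβl)
     = 300·(1310 − j195)/(300 − j851)

Z_in ≈ 206 + j389 Ω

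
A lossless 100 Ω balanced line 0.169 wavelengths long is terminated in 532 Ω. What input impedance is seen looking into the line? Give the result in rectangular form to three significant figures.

βl = 2π × 0.169 = 60.8°
tan(βl) = tan(60.8°) = 1.79
Z_in = Z_0·(Z_L + jZ_0·tanβl)/(Z_0 + jZ_L·tanβl)
     = 100·(532 + j179)/(100 + j953)

Z_in ≈ 24.4 − j53.2 Ω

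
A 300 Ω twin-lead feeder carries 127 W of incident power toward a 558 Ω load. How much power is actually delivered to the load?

P_delivered ≈ 116 W

Γ = (558 − 300)/(558 + 300) = 0.301
|Γ|² = 0.0904
P_refl = |Γ|²·P_inc = 11.5 W, P_del = (1 − |Γ|²)·P_inc = 116 W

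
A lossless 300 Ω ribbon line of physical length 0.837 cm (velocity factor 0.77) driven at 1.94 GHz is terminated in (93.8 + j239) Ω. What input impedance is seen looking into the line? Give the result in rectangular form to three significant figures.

λ = v/f = 0.77·c / 1.94 GHz = 0.119 m
βl = 2π·l/λ = 2π × 0.0703 = 25.3°
tan(βl) = tan(25.3°) = 0.473
Z_in = Z_0·(Z_L + jZ_0·tanβl)/(Z_0 + jZ_L·tanβl)
     = 300·(93.8 + j381)/(187 + j44.4)

Z_in ≈ 280 + j545 Ω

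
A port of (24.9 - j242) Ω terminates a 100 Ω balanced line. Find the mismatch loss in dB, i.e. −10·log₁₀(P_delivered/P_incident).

Γ = (-75.1 − j242)/(124.9 − j242), |Γ| = 0.93
|Γ|² = 0.866, so P_del/P_inc = 1 − |Γ|² = 0.134
ML = −10·log₁₀(1 − |Γ|²)

mismatch loss ≈ 8.72 dB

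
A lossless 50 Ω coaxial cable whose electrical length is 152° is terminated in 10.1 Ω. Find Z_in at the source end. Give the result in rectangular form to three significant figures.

tan(βl) = tan(152°) = -0.532
Z_in = Z_0·(Z_L + jZ_0·tanβl)/(Z_0 + jZ_L·tanβl)
     = 50·(10.1 − j26.6)/(50 − j5.37)

Z_in ≈ 12.8 − j25.2 Ω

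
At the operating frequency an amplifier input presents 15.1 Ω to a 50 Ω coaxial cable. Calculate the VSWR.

VSWR ≈ 3.31

For a purely resistive load, VSWR = R_L/Z_0 or Z_0/R_L (whichever > 1) = 50/15.1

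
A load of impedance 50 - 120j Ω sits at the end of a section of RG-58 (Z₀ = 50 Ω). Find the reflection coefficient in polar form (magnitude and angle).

Γ = (Z_L − Z_0)/(Z_L + Z_0) = (0 − j120)/(100 − j120)
|Γ| = 120/156 = 0.768

Γ ≈ 0.768 ∠ -39.8°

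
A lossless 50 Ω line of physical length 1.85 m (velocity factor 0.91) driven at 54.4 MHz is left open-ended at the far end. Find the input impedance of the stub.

λ = v/f = 0.91·c / 54.4 MHz = 5.02 m
βl = 2π·l/λ = 2π × 0.369 = 133°
tan(βl) = -1.08
For an open-ended stub, Z_in = −jZ_0·cot(βl) = −jZ_0/tan(βl)

Z_in ≈ +j46.2 Ω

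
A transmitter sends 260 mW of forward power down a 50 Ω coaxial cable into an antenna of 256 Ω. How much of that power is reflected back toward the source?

Γ = (256 − 50)/(256 + 50) = 0.673
|Γ|² = 0.453
P_refl = |Γ|²·P_inc = 118 mW, P_del = (1 − |Γ|²)·P_inc = 142 mW

P_reflected ≈ 118 mW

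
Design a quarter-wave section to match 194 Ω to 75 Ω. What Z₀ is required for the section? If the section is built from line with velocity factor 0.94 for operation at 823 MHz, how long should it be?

Z_qwt ≈ 121 Ω; length ≈ 8.57 cm

Z_qwt = √(Z_0·R_L) = √(75 × 194) = √14550
λ = 0.94·c/f = 0.343 m, so l = λ/4 = 0.0857 m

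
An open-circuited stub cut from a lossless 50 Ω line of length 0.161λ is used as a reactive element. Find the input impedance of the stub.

Z_in ≈ −j31.3 Ω

βl = 2π × 0.161 = 58°
tan(βl) = 1.6
For an open-circuited stub, Z_in = −jZ_0·cot(βl) = −jZ_0/tan(βl)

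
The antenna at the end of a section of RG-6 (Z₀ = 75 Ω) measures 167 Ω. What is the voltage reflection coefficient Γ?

Γ = (Z_L − Z_0)/(Z_L + Z_0) = (167 − 75)/(167 + 75) = 92/242

Γ = 0.38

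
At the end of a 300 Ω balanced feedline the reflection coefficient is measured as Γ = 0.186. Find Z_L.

Z_L = Z_0·(1 + Γ)/(1 − Γ) = 300·(1.19)/(0.814)

Z_L ≈ 437 Ω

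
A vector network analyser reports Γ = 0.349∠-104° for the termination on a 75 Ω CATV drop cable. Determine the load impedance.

Z_L ≈ 51 − j39.4 Ω

Z_L = Z_0·(1 + Γ)/(1 − Γ) = 75·(0.916 − j0.339)/(1.08 + j0.339)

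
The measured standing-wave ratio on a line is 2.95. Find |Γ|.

|Γ| = (S − 1)/(S + 1) = (2.95 − 1)/(2.95 + 1) = 1.95/3.95

|Γ| ≈ 0.494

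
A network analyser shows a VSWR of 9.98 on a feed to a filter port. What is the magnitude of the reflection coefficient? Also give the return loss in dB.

|Γ| = (S − 1)/(S + 1) = (9.98 − 1)/(9.98 + 1) = 8.98/11
RL = −20·log₁₀|Γ| = −20·log₁₀(0.818)

|Γ| ≈ 0.818; return loss ≈ 1.75 dB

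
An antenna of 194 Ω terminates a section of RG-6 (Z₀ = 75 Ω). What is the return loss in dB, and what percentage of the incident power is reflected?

Γ = (194 − 75)/(194 + 75) = 0.442
RL = −20·log₁₀(0.442) = 7.08 dB
P_refl/P_inc = |Γ|² = 0.196

RL ≈ 7.08 dB; 19.6% of incident power reflected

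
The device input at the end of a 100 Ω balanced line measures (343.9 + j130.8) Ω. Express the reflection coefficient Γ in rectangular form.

Γ = (Z_L − Z_0)/(Z_L + Z_0) = (243.9 + j130.8)/(443.9 + j130.8)

Γ ≈ 0.585 + j0.122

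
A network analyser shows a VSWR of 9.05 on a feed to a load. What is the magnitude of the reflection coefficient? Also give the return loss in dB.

|Γ| ≈ 0.801; return loss ≈ 1.93 dB

|Γ| = (S − 1)/(S + 1) = (9.05 − 1)/(9.05 + 1) = 8.05/10.1
RL = −20·log₁₀|Γ| = −20·log₁₀(0.801)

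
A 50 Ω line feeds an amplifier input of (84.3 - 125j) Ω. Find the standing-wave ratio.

Γ = (Z_L − Z_0)/(Z_L + Z_0) = (34.3 − j125)/(134.3 − j125)
|Γ| = 130/183 = 0.706
VSWR = (1 + |Γ|)/(1 − |Γ|) = 1.71/0.294

VSWR ≈ 5.81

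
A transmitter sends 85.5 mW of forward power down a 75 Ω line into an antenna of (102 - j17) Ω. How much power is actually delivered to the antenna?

|Γ| = |(27 − j17)/(177 − j17)| = 0.179
|Γ|² = 0.0322
P_refl = |Γ|²·P_inc = 2.75 mW, P_del = (1 − |Γ|²)·P_inc = 82.7 mW

P_delivered ≈ 82.7 mW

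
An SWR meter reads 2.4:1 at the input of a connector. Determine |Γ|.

|Γ| = (S − 1)/(S + 1) = (2.4 − 1)/(2.4 + 1) = 1.4/3.4

|Γ| ≈ 0.412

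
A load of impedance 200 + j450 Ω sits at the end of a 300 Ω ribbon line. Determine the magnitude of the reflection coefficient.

|Γ| ≈ 0.685

Γ = (Z_L − Z_0)/(Z_L + Z_0) = (-100 + j450)/(500 + j450)
|Γ| = 461/673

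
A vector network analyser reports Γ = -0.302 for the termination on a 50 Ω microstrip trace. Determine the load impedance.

Z_L ≈ 26.8 Ω

Z_L = Z_0·(1 + Γ)/(1 − Γ) = 50·(0.698)/(1.3)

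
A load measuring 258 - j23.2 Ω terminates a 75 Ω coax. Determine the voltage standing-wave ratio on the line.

Γ = (Z_L − Z_0)/(Z_L + Z_0) = (183 − j23.2)/(333 − j23.2)
|Γ| = 184/334 = 0.553
VSWR = (1 + |Γ|)/(1 − |Γ|) = 1.55/0.447

VSWR ≈ 3.47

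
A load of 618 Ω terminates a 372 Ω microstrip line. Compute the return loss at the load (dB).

RL ≈ 12.1 dB

Γ = (618 − 372)/(618 + 372) = 0.248
RL = −20·log₁₀|Γ| = −20·log₁₀(0.248)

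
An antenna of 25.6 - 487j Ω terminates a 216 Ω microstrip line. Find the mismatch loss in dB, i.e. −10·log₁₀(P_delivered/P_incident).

Γ = (-190.4 − j487)/(241.6 − j487), |Γ| = 0.962
|Γ|² = 0.925, so P_del/P_inc = 1 − |Γ|² = 0.0748
ML = −10·log₁₀(1 − |Γ|²)

mismatch loss ≈ 11.3 dB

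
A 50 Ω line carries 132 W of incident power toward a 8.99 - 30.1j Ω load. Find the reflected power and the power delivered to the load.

|Γ| = |(-41.01 − j30.1)/(58.99 − j30.1)| = 0.768
|Γ|² = 0.59
P_refl = |Γ|²·P_inc = 77.9 W, P_del = (1 − |Γ|²)·P_inc = 54.1 W

P_reflected ≈ 77.9 W; P_delivered ≈ 54.1 W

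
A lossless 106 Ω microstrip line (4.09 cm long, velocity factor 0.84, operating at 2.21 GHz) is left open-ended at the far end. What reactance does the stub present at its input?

X_in ≈ 86.2 Ω (inductive)

λ = v/f = 0.84·c / 2.21 GHz = 0.114 m
βl = 2π·l/λ = 2π × 0.359 = 129°
tan(βl) = -1.23
For an open-ended stub, Z_in = −jZ_0·cot(βl) = −jZ_0/tan(βl)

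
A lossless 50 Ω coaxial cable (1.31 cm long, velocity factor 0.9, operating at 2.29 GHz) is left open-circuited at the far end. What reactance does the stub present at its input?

λ = v/f = 0.9·c / 2.29 GHz = 0.118 m
βl = 2π·l/λ = 2π × 0.111 = 40°
tan(βl) = 0.839
For an open-circuited stub, Z_in = −jZ_0·cot(βl) = −jZ_0/tan(βl)

X_in ≈ -59.6 Ω (capacitive)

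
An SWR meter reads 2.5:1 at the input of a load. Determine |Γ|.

|Γ| = (S − 1)/(S + 1) = (2.5 − 1)/(2.5 + 1) = 1.5/3.5

|Γ| ≈ 0.429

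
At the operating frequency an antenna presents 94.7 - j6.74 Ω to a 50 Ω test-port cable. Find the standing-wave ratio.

Γ = (Z_L − Z_0)/(Z_L + Z_0) = (44.7 − j6.74)/(144.7 − j6.74)
|Γ| = 45.2/145 = 0.312
VSWR = (1 + |Γ|)/(1 − |Γ|) = 1.31/0.688

VSWR ≈ 1.91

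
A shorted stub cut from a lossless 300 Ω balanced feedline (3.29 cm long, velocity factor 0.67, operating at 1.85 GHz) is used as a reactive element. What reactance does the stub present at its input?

λ = v/f = 0.67·c / 1.85 GHz = 0.109 m
βl = 2π·l/λ = 2π × 0.303 = 109°
tan(βl) = -2.9
For a shorted stub, Z_in = jZ_0·tan(βl)

X_in ≈ -871 Ω (capacitive)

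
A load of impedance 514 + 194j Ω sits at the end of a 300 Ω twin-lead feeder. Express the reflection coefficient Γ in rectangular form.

Γ ≈ 0.303 + j0.166

Γ = (Z_L − Z_0)/(Z_L + Z_0) = (214 + j194)/(814 + j194)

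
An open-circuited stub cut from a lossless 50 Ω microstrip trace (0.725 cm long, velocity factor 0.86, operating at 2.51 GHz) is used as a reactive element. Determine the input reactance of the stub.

X_in ≈ -105 Ω (capacitive)

λ = v/f = 0.86·c / 2.51 GHz = 0.103 m
βl = 2π·l/λ = 2π × 0.0705 = 25.4°
tan(βl) = 0.475
For an open-circuited stub, Z_in = −jZ_0·cot(βl) = −jZ_0/tan(βl)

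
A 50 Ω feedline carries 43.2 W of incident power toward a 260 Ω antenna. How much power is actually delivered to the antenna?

P_delivered ≈ 23.4 W

Γ = (260 − 50)/(260 + 50) = 0.677
|Γ|² = 0.459
P_refl = |Γ|²·P_inc = 19.8 W, P_del = (1 − |Γ|²)·P_inc = 23.4 W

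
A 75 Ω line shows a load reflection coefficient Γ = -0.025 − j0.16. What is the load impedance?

Z_L = Z_0·(1 + Γ)/(1 − Γ) = 75·(0.975 − j0.16)/(1.02 + j0.16)

Z_L ≈ 67.9 − j22.3 Ω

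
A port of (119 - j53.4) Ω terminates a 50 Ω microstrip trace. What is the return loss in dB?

RL ≈ 6.16 dB

Γ = (69 − j53.4)/(169 − j53.4), |Γ| = 0.492
RL = −20·log₁₀|Γ| = −20·log₁₀(0.492)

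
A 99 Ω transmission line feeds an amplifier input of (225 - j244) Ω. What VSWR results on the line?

Γ = (Z_L − Z_0)/(Z_L + Z_0) = (126 − j244)/(324 − j244)
|Γ| = 275/406 = 0.677
VSWR = (1 + |Γ|)/(1 − |Γ|) = 1.68/0.323

VSWR ≈ 5.19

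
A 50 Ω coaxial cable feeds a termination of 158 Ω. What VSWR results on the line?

VSWR ≈ 3.16

Γ = (158 − 50)/(158 + 50) = 0.519
VSWR = (1 + 0.519)/(1 − 0.519)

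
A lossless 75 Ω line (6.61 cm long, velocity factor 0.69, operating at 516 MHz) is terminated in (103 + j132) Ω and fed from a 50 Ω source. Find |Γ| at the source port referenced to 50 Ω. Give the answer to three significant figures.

λ = v/f = 0.69·c / 516 MHz = 0.401 m
βl = 2π·l/λ = 2π × 0.165 = 59.3°
tan(βl) = 1.69
Z_in = Z_0·(Z_L + jZ_0·tanβl)/(Z_0 + jZ_L·tanβl) = 42.9 − j80.9 Ω
Γ_s = (Z_in − Z_s)/(Z_in + Z_s) = (-7.11 − j80.9)/(92.9 − j80.9), |Γ_s| = 0.659

|Γ| ≈ 0.659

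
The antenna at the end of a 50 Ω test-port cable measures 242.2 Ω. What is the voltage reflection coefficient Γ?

Γ = 0.658

Γ = (Z_L − Z_0)/(Z_L + Z_0) = (242.2 − 50)/(242.2 + 50) = 192.2/292.2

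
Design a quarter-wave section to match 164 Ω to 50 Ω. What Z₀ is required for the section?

Z_qwt = √(Z_0·R_L) = √(50 × 164) = √8200

Z_qwt ≈ 90.6 Ω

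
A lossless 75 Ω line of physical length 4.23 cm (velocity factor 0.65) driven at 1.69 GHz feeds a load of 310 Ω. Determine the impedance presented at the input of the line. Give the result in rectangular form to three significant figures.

Z_in ≈ 31.3 + j60.7 Ω

λ = v/f = 0.65·c / 1.69 GHz = 0.115 m
βl = 2π·l/λ = 2π × 0.367 = 132°
tan(βl) = tan(132°) = -1.11
Z_in = Z_0·(Z_L + jZ_0·tanβl)/(Z_0 + jZ_L·tanβl)
     = 75·(310 − j83.4)/(75 − j345)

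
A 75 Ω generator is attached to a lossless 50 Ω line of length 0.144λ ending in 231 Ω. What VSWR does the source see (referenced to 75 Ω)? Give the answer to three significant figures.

βl = 2π × 0.144 = 51.8°
tan(βl) = 1.27
Z_in = Z_0·(Z_L + jZ_0·tanβl)/(Z_0 + jZ_L·tanβl) = 17 − j36.4 Ω
Γ_s = (Z_in − Z_s)/(Z_in + Z_s) = (-58 − j36.4)/(92 − j36.4), |Γ_s| = 0.692
VSWR = (1 + |Γ_s|)/(1 − |Γ_s|)

VSWR ≈ 5.49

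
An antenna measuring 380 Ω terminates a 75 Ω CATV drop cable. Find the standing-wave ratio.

VSWR ≈ 5.07

Γ = (380 − 75)/(380 + 75) = 0.67
VSWR = (1 + 0.67)/(1 − 0.67)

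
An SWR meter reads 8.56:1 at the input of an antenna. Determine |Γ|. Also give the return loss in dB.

|Γ| ≈ 0.791; return loss ≈ 2.04 dB

|Γ| = (S − 1)/(S + 1) = (8.56 − 1)/(8.56 + 1) = 7.56/9.56
RL = −20·log₁₀|Γ| = −20·log₁₀(0.791)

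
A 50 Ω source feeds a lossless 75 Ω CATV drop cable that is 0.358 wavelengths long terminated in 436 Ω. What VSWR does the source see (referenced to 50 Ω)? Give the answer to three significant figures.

VSWR ≈ 5.81

βl = 2π × 0.358 = 129°
tan(βl) = -1.24
Z_in = Z_0·(Z_L + jZ_0·tanβl)/(Z_0 + jZ_L·tanβl) = 20.9 + j57.6 Ω
Γ_s = (Z_in − Z_s)/(Z_in + Z_s) = (-29.1 + j57.6)/(70.9 + j57.6), |Γ_s| = 0.706
VSWR = (1 + |Γ_s|)/(1 − |Γ_s|)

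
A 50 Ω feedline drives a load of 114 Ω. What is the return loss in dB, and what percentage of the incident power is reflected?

Γ = (114 − 50)/(114 + 50) = 0.39
RL = −20·log₁₀(0.39) = 8.17 dB
P_refl/P_inc = |Γ|² = 0.152

RL ≈ 8.17 dB; 15.2% of incident power reflected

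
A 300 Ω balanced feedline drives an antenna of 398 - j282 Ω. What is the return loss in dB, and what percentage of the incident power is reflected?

RL ≈ 8.03 dB; 15.7% of incident power reflected

Γ = (98 − j282)/(698 − j282), |Γ| = 0.397
RL = −20·log₁₀(0.397) = 8.03 dB
P_refl/P_inc = |Γ|² = 0.157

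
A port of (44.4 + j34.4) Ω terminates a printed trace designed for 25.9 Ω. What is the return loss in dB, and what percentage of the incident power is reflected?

RL ≈ 6.04 dB; 24.9% of incident power reflected

Γ = (18.5 + j34.4)/(70.3 + j34.4), |Γ| = 0.499
RL = −20·log₁₀(0.499) = 6.04 dB
P_refl/P_inc = |Γ|² = 0.249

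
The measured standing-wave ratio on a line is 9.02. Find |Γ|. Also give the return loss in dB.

|Γ| = (S − 1)/(S + 1) = (9.02 − 1)/(9.02 + 1) = 8.02/10
RL = −20·log₁₀|Γ| = −20·log₁₀(0.8)

|Γ| ≈ 0.8; return loss ≈ 1.93 dB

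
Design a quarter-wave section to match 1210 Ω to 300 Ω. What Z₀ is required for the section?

Z_qwt ≈ 602 Ω

Z_qwt = √(Z_0·R_L) = √(300 × 1210) = √363000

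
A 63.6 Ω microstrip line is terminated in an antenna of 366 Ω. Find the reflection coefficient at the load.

Γ = (Z_L − Z_0)/(Z_L + Z_0) = (366 − 63.6)/(366 + 63.6) = 302.4/429.6

Γ = 0.704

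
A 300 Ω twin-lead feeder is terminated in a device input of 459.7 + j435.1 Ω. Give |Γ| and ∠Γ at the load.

Γ = (Z_L − Z_0)/(Z_L + Z_0) = (159.7 + j435.1)/(759.7 + j435.1)
|Γ| = 463/875 = 0.529

Γ ≈ 0.529 ∠ 40°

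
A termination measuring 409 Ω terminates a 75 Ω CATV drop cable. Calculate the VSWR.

VSWR ≈ 5.45

For a purely resistive load, VSWR = R_L/Z_0 or Z_0/R_L (whichever > 1) = 409/75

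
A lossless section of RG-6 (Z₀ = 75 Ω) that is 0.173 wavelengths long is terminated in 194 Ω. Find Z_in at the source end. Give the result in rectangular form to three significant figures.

Z_in ≈ 35.5 − j32.2 Ω

βl = 2π × 0.173 = 62.3°
tan(βl) = tan(62.3°) = 1.9
Z_in = Z_0·(Z_L + jZ_0·tanβl)/(Z_0 + jZ_L·tanβl)
     = 75·(194 + j143)/(75 + j369)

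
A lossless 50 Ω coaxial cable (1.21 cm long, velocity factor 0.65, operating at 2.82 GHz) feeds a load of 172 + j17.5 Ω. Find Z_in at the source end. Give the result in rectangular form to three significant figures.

Z_in ≈ 18.3 − j24.6 Ω

λ = v/f = 0.65·c / 2.82 GHz = 0.0691 m
βl = 2π·l/λ = 2π × 0.175 = 63°
tan(βl) = tan(63°) = 1.96
Z_in = Z_0·(Z_L + jZ_0·tanβl)/(Z_0 + jZ_L·tanβl)
     = 50·(172 + j116)/(15.7 + j337)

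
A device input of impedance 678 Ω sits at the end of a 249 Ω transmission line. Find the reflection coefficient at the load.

Γ = 0.463

Γ = (Z_L − Z_0)/(Z_L + Z_0) = (678 − 249)/(678 + 249) = 429/927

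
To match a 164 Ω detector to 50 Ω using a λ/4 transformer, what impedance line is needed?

Z_qwt = √(Z_0·R_L) = √(50 × 164) = √8200

Z_qwt ≈ 90.6 Ω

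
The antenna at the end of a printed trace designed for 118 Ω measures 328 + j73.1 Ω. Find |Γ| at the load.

Γ = (Z_L − Z_0)/(Z_L + Z_0) = (210 + j73.1)/(446 + j73.1)
|Γ| = 222/452

|Γ| ≈ 0.492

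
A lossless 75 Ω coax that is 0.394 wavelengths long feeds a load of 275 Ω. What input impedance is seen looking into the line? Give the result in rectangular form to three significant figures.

βl = 2π × 0.394 = 142°
tan(βl) = tan(142°) = -0.786
Z_in = Z_0·(Z_L + jZ_0·tanβl)/(Z_0 + jZ_L·tanβl)
     = 75·(275 − j58.9)/(75 − j216)

Z_in ≈ 47.8 + j78.8 Ω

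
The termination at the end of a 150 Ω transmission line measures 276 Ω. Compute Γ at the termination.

Γ = (Z_L − Z_0)/(Z_L + Z_0) = (276 − 150)/(276 + 150) = 126/426

Γ = 0.296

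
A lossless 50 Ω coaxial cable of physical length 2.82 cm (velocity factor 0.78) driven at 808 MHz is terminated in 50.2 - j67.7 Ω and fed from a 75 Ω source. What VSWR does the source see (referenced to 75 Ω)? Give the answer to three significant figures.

λ = v/f = 0.78·c / 808 MHz = 0.29 m
βl = 2π·l/λ = 2π × 0.0974 = 35.1°
tan(βl) = 0.702
Z_in = Z_0·(Z_L + jZ_0·tanβl)/(Z_0 + jZ_L·tanβl) = 17.4 − j23 Ω
Γ_s = (Z_in − Z_s)/(Z_in + Z_s) = (-57.6 − j23)/(92.4 − j23), |Γ_s| = 0.651
VSWR = (1 + |Γ_s|)/(1 − |Γ_s|)

VSWR ≈ 4.73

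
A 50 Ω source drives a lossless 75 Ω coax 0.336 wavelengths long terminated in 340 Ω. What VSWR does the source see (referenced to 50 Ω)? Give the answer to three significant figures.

βl = 2π × 0.336 = 121°
tan(βl) = -1.67
Z_in = Z_0·(Z_L + jZ_0·tanβl)/(Z_0 + jZ_L·tanβl) = 22.1 + j42.1 Ω
Γ_s = (Z_in − Z_s)/(Z_in + Z_s) = (-27.9 + j42.1)/(72.1 + j42.1), |Γ_s| = 0.605
VSWR = (1 + |Γ_s|)/(1 − |Γ_s|)

VSWR ≈ 4.06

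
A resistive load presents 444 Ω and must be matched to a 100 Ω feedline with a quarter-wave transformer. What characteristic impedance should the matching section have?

Z_qwt = √(Z_0·R_L) = √(100 × 444) = √44400

Z_qwt ≈ 211 Ω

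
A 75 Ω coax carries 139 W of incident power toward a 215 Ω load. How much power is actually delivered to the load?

P_delivered ≈ 107 W

Γ = (215 − 75)/(215 + 75) = 0.483
|Γ|² = 0.233
P_refl = |Γ|²·P_inc = 32.4 W, P_del = (1 − |Γ|²)·P_inc = 107 W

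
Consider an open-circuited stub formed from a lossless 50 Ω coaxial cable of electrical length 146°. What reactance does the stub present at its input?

X_in ≈ 74.1 Ω (inductive)

tan(βl) = -0.675
For an open-circuited stub, Z_in = −jZ_0·cot(βl) = −jZ_0/tan(βl)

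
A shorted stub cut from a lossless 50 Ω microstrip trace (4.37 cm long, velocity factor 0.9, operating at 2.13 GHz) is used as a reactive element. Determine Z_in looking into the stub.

Z_in ≈ −j73.8 Ω

λ = v/f = 0.9·c / 2.13 GHz = 0.127 m
βl = 2π·l/λ = 2π × 0.345 = 124°
tan(βl) = -1.48
For a shorted stub, Z_in = jZ_0·tan(βl)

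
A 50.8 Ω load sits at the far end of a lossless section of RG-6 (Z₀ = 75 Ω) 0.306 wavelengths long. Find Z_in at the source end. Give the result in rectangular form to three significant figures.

βl = 2π × 0.306 = 110°
tan(βl) = tan(110°) = -2.72
Z_in = Z_0·(Z_L + jZ_0·tanβl)/(Z_0 + jZ_L·tanβl)
     = 75·(50.8 − j204)/(75 − j138)

Z_in ≈ 97.1 − j25.1 Ω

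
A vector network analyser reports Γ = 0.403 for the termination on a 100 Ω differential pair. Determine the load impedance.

Z_L = Z_0·(1 + Γ)/(1 − Γ) = 100·(1.4)/(0.597)

Z_L ≈ 235 Ω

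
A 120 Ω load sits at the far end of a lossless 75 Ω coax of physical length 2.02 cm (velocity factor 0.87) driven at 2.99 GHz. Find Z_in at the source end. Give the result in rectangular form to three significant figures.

Z_in ≈ 47.3 − j5.33 Ω

λ = v/f = 0.87·c / 2.99 GHz = 0.0873 m
βl = 2π·l/λ = 2π × 0.231 = 83.3°
tan(βl) = tan(83.3°) = 8.52
Z_in = Z_0·(Z_L + jZ_0·tanβl)/(Z_0 + jZ_L·tanβl)
     = 75·(120 + j639)/(75 + j1020)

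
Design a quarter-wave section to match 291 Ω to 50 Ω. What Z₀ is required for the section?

Z_qwt = √(Z_0·R_L) = √(50 × 291) = √14550

Z_qwt ≈ 121 Ω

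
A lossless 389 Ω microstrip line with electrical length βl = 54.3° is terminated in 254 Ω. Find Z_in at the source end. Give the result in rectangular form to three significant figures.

tan(βl) = tan(54.3°) = 1.39
Z_in = Z_0·(Z_L + jZ_0·tanβl)/(Z_0 + jZ_L·tanβl)
     = 389·(254 + j541)/(389 + j353)

Z_in ≈ 409 + j170 Ω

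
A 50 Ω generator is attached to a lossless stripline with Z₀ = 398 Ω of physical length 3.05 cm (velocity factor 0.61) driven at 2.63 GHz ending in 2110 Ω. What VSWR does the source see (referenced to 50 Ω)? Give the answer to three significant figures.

λ = v/f = 0.61·c / 2.63 GHz = 0.0696 m
βl = 2π·l/λ = 2π × 0.438 = 158°
tan(βl) = -0.408
Z_in = Z_0·(Z_L + jZ_0·tanβl)/(Z_0 + jZ_L·tanβl) = 433 + j775 Ω
Γ_s = (Z_in − Z_s)/(Z_in + Z_s) = (383 + j775)/(483 + j775), |Γ_s| = 0.947
VSWR = (1 + |Γ_s|)/(1 − |Γ_s|)

VSWR ≈ 36.5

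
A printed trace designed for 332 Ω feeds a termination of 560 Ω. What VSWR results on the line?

VSWR ≈ 1.69

Γ = (560 − 332)/(560 + 332) = 0.256
VSWR = (1 + 0.256)/(1 − 0.256)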